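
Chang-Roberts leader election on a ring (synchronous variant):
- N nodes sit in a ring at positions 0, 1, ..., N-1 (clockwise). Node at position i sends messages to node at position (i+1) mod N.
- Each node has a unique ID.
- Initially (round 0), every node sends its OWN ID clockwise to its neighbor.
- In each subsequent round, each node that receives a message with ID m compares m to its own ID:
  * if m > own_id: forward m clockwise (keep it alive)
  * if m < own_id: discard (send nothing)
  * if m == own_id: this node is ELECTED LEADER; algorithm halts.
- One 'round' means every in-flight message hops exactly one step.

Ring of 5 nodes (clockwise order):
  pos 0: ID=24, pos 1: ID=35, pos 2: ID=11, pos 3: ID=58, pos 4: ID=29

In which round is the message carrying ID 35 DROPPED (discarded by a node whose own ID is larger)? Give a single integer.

Round 1: pos1(id35) recv 24: drop; pos2(id11) recv 35: fwd; pos3(id58) recv 11: drop; pos4(id29) recv 58: fwd; pos0(id24) recv 29: fwd
Round 2: pos3(id58) recv 35: drop; pos0(id24) recv 58: fwd; pos1(id35) recv 29: drop
Round 3: pos1(id35) recv 58: fwd
Round 4: pos2(id11) recv 58: fwd
Round 5: pos3(id58) recv 58: ELECTED
Message ID 35 originates at pos 1; dropped at pos 3 in round 2

Answer: 2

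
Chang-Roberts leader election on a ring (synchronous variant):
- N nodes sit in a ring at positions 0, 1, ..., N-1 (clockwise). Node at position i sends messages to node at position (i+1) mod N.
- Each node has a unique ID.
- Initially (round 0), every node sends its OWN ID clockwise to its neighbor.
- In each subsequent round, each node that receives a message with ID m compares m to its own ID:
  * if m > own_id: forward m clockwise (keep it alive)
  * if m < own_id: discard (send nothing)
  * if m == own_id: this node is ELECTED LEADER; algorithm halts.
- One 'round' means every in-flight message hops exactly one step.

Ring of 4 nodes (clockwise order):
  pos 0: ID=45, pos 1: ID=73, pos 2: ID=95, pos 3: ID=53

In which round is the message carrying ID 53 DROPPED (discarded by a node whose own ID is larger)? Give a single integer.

Answer: 2

Derivation:
Round 1: pos1(id73) recv 45: drop; pos2(id95) recv 73: drop; pos3(id53) recv 95: fwd; pos0(id45) recv 53: fwd
Round 2: pos0(id45) recv 95: fwd; pos1(id73) recv 53: drop
Round 3: pos1(id73) recv 95: fwd
Round 4: pos2(id95) recv 95: ELECTED
Message ID 53 originates at pos 3; dropped at pos 1 in round 2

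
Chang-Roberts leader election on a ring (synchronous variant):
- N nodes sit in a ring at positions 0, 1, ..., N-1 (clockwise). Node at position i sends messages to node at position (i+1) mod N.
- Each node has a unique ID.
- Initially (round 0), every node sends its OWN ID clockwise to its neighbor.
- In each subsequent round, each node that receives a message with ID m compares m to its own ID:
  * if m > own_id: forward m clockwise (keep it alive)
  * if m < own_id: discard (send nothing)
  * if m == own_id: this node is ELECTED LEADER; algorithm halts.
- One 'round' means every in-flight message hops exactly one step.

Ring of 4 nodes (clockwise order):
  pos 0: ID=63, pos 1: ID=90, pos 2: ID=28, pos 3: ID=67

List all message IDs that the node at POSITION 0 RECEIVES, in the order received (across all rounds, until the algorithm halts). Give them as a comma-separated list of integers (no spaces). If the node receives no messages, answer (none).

Round 1: pos1(id90) recv 63: drop; pos2(id28) recv 90: fwd; pos3(id67) recv 28: drop; pos0(id63) recv 67: fwd
Round 2: pos3(id67) recv 90: fwd; pos1(id90) recv 67: drop
Round 3: pos0(id63) recv 90: fwd
Round 4: pos1(id90) recv 90: ELECTED

Answer: 67,90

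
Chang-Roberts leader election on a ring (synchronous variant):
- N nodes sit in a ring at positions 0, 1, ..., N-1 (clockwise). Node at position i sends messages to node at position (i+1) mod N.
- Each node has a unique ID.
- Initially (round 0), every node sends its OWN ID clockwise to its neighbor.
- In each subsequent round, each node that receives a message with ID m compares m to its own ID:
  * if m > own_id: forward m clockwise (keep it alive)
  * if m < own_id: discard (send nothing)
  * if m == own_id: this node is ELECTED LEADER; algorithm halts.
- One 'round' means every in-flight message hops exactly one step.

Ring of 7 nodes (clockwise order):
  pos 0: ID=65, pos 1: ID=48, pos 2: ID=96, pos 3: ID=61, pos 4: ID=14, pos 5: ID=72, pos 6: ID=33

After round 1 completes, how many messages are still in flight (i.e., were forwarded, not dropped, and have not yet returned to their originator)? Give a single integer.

Answer: 4

Derivation:
Round 1: pos1(id48) recv 65: fwd; pos2(id96) recv 48: drop; pos3(id61) recv 96: fwd; pos4(id14) recv 61: fwd; pos5(id72) recv 14: drop; pos6(id33) recv 72: fwd; pos0(id65) recv 33: drop
After round 1: 4 messages still in flight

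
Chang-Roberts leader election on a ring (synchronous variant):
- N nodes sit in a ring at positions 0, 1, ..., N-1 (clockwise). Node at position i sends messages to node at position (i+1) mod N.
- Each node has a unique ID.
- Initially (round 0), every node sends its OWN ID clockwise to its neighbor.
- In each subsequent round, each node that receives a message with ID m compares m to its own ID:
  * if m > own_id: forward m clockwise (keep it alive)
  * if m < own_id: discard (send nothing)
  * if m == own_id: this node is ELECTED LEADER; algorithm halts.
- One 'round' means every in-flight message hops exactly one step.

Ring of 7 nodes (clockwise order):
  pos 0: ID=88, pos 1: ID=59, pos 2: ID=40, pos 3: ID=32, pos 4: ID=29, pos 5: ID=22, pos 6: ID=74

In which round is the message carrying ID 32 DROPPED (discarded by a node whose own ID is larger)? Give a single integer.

Answer: 3

Derivation:
Round 1: pos1(id59) recv 88: fwd; pos2(id40) recv 59: fwd; pos3(id32) recv 40: fwd; pos4(id29) recv 32: fwd; pos5(id22) recv 29: fwd; pos6(id74) recv 22: drop; pos0(id88) recv 74: drop
Round 2: pos2(id40) recv 88: fwd; pos3(id32) recv 59: fwd; pos4(id29) recv 40: fwd; pos5(id22) recv 32: fwd; pos6(id74) recv 29: drop
Round 3: pos3(id32) recv 88: fwd; pos4(id29) recv 59: fwd; pos5(id22) recv 40: fwd; pos6(id74) recv 32: drop
Round 4: pos4(id29) recv 88: fwd; pos5(id22) recv 59: fwd; pos6(id74) recv 40: drop
Round 5: pos5(id22) recv 88: fwd; pos6(id74) recv 59: drop
Round 6: pos6(id74) recv 88: fwd
Round 7: pos0(id88) recv 88: ELECTED
Message ID 32 originates at pos 3; dropped at pos 6 in round 3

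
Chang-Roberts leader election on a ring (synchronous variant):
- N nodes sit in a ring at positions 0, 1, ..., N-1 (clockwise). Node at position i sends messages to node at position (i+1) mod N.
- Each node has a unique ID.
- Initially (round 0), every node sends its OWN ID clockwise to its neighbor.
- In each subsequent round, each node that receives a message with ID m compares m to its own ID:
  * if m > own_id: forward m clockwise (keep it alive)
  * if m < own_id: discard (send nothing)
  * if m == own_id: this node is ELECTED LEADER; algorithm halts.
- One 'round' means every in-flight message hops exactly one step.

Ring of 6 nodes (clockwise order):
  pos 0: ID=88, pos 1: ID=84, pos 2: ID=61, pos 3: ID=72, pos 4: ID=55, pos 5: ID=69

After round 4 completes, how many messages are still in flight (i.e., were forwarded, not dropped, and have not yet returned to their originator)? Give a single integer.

Round 1: pos1(id84) recv 88: fwd; pos2(id61) recv 84: fwd; pos3(id72) recv 61: drop; pos4(id55) recv 72: fwd; pos5(id69) recv 55: drop; pos0(id88) recv 69: drop
Round 2: pos2(id61) recv 88: fwd; pos3(id72) recv 84: fwd; pos5(id69) recv 72: fwd
Round 3: pos3(id72) recv 88: fwd; pos4(id55) recv 84: fwd; pos0(id88) recv 72: drop
Round 4: pos4(id55) recv 88: fwd; pos5(id69) recv 84: fwd
After round 4: 2 messages still in flight

Answer: 2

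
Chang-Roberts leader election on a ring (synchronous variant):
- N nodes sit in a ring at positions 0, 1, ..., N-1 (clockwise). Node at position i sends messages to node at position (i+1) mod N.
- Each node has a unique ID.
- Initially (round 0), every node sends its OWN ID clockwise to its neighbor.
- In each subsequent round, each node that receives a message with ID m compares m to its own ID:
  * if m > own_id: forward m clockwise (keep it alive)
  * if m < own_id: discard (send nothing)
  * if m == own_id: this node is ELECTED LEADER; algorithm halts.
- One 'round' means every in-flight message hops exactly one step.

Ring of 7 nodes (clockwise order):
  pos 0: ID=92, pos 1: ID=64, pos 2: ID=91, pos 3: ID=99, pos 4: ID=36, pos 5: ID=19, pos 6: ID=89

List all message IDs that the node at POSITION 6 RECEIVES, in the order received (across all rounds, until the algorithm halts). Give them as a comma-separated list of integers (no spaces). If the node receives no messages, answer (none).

Round 1: pos1(id64) recv 92: fwd; pos2(id91) recv 64: drop; pos3(id99) recv 91: drop; pos4(id36) recv 99: fwd; pos5(id19) recv 36: fwd; pos6(id89) recv 19: drop; pos0(id92) recv 89: drop
Round 2: pos2(id91) recv 92: fwd; pos5(id19) recv 99: fwd; pos6(id89) recv 36: drop
Round 3: pos3(id99) recv 92: drop; pos6(id89) recv 99: fwd
Round 4: pos0(id92) recv 99: fwd
Round 5: pos1(id64) recv 99: fwd
Round 6: pos2(id91) recv 99: fwd
Round 7: pos3(id99) recv 99: ELECTED

Answer: 19,36,99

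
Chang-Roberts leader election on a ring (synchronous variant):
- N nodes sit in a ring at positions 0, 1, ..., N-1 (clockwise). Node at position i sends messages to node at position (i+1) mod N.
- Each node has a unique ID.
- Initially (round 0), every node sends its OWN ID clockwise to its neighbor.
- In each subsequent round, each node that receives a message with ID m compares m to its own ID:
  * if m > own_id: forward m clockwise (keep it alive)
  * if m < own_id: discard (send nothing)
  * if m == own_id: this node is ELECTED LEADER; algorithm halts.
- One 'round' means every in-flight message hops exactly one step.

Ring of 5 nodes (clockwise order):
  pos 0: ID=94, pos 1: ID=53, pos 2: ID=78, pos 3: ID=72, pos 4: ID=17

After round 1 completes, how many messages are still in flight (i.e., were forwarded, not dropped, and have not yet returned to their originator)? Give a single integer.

Answer: 3

Derivation:
Round 1: pos1(id53) recv 94: fwd; pos2(id78) recv 53: drop; pos3(id72) recv 78: fwd; pos4(id17) recv 72: fwd; pos0(id94) recv 17: drop
After round 1: 3 messages still in flight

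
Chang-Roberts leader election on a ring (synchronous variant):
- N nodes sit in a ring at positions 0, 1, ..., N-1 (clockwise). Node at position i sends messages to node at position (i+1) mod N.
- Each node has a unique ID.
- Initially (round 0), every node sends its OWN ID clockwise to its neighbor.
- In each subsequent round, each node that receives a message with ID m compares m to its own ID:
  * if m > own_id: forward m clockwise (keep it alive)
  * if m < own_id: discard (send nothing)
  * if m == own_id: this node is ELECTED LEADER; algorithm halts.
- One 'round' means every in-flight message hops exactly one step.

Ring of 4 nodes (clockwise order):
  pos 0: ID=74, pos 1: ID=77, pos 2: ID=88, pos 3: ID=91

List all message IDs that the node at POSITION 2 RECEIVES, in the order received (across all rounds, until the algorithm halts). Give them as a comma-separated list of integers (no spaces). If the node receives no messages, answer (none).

Round 1: pos1(id77) recv 74: drop; pos2(id88) recv 77: drop; pos3(id91) recv 88: drop; pos0(id74) recv 91: fwd
Round 2: pos1(id77) recv 91: fwd
Round 3: pos2(id88) recv 91: fwd
Round 4: pos3(id91) recv 91: ELECTED

Answer: 77,91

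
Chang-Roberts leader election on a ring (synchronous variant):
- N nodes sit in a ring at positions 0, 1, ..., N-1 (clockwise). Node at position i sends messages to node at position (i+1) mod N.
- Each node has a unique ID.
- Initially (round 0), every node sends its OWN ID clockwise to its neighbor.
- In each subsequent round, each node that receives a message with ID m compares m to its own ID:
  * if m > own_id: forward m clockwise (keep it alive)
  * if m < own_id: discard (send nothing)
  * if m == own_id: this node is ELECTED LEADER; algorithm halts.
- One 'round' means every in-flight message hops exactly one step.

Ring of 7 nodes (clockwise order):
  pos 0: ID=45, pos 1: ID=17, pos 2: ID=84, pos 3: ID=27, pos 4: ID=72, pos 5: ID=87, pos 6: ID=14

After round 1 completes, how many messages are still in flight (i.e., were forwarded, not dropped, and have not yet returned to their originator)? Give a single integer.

Answer: 3

Derivation:
Round 1: pos1(id17) recv 45: fwd; pos2(id84) recv 17: drop; pos3(id27) recv 84: fwd; pos4(id72) recv 27: drop; pos5(id87) recv 72: drop; pos6(id14) recv 87: fwd; pos0(id45) recv 14: drop
After round 1: 3 messages still in flight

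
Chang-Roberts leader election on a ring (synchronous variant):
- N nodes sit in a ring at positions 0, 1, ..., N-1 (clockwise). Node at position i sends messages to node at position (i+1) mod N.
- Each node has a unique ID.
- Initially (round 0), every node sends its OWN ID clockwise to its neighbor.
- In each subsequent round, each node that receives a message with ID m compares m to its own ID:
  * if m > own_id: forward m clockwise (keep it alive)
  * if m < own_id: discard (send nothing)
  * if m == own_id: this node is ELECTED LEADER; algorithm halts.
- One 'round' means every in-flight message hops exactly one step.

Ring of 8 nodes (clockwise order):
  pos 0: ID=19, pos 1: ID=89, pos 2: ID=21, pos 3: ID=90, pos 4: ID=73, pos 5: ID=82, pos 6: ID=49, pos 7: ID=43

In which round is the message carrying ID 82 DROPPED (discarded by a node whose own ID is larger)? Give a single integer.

Round 1: pos1(id89) recv 19: drop; pos2(id21) recv 89: fwd; pos3(id90) recv 21: drop; pos4(id73) recv 90: fwd; pos5(id82) recv 73: drop; pos6(id49) recv 82: fwd; pos7(id43) recv 49: fwd; pos0(id19) recv 43: fwd
Round 2: pos3(id90) recv 89: drop; pos5(id82) recv 90: fwd; pos7(id43) recv 82: fwd; pos0(id19) recv 49: fwd; pos1(id89) recv 43: drop
Round 3: pos6(id49) recv 90: fwd; pos0(id19) recv 82: fwd; pos1(id89) recv 49: drop
Round 4: pos7(id43) recv 90: fwd; pos1(id89) recv 82: drop
Round 5: pos0(id19) recv 90: fwd
Round 6: pos1(id89) recv 90: fwd
Round 7: pos2(id21) recv 90: fwd
Round 8: pos3(id90) recv 90: ELECTED
Message ID 82 originates at pos 5; dropped at pos 1 in round 4

Answer: 4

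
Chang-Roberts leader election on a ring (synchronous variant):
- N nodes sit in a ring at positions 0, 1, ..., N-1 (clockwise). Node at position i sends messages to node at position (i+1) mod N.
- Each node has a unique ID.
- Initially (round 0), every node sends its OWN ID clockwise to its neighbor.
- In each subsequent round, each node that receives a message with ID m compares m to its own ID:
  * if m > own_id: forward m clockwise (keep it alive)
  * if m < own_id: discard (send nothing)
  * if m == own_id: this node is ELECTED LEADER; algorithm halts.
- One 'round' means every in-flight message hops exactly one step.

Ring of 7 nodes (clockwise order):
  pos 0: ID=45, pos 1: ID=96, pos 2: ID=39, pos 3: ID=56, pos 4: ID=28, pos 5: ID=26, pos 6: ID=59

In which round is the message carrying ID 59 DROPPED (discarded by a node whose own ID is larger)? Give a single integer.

Round 1: pos1(id96) recv 45: drop; pos2(id39) recv 96: fwd; pos3(id56) recv 39: drop; pos4(id28) recv 56: fwd; pos5(id26) recv 28: fwd; pos6(id59) recv 26: drop; pos0(id45) recv 59: fwd
Round 2: pos3(id56) recv 96: fwd; pos5(id26) recv 56: fwd; pos6(id59) recv 28: drop; pos1(id96) recv 59: drop
Round 3: pos4(id28) recv 96: fwd; pos6(id59) recv 56: drop
Round 4: pos5(id26) recv 96: fwd
Round 5: pos6(id59) recv 96: fwd
Round 6: pos0(id45) recv 96: fwd
Round 7: pos1(id96) recv 96: ELECTED
Message ID 59 originates at pos 6; dropped at pos 1 in round 2

Answer: 2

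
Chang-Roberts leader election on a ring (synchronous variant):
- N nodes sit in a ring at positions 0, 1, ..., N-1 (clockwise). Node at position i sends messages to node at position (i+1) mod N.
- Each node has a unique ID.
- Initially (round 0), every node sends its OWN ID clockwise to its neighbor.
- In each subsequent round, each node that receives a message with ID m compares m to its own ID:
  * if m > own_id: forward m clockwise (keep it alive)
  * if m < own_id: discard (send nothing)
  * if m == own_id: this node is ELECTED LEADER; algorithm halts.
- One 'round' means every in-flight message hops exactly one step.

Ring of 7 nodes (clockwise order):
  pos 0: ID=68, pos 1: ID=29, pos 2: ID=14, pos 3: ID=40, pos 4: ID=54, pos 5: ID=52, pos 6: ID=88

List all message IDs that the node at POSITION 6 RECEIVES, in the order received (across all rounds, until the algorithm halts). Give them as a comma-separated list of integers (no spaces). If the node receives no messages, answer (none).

Round 1: pos1(id29) recv 68: fwd; pos2(id14) recv 29: fwd; pos3(id40) recv 14: drop; pos4(id54) recv 40: drop; pos5(id52) recv 54: fwd; pos6(id88) recv 52: drop; pos0(id68) recv 88: fwd
Round 2: pos2(id14) recv 68: fwd; pos3(id40) recv 29: drop; pos6(id88) recv 54: drop; pos1(id29) recv 88: fwd
Round 3: pos3(id40) recv 68: fwd; pos2(id14) recv 88: fwd
Round 4: pos4(id54) recv 68: fwd; pos3(id40) recv 88: fwd
Round 5: pos5(id52) recv 68: fwd; pos4(id54) recv 88: fwd
Round 6: pos6(id88) recv 68: drop; pos5(id52) recv 88: fwd
Round 7: pos6(id88) recv 88: ELECTED

Answer: 52,54,68,88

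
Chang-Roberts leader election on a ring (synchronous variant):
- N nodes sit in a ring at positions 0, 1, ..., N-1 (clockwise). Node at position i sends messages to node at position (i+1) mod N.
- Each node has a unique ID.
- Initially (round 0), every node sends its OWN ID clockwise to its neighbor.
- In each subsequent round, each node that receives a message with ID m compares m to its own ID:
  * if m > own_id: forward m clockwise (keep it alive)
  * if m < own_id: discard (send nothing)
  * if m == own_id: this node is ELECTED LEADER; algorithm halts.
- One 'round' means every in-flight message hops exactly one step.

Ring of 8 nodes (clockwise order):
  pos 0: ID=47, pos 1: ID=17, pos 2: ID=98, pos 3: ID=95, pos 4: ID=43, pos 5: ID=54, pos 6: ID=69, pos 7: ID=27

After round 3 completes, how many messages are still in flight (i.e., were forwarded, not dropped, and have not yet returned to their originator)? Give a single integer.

Answer: 3

Derivation:
Round 1: pos1(id17) recv 47: fwd; pos2(id98) recv 17: drop; pos3(id95) recv 98: fwd; pos4(id43) recv 95: fwd; pos5(id54) recv 43: drop; pos6(id69) recv 54: drop; pos7(id27) recv 69: fwd; pos0(id47) recv 27: drop
Round 2: pos2(id98) recv 47: drop; pos4(id43) recv 98: fwd; pos5(id54) recv 95: fwd; pos0(id47) recv 69: fwd
Round 3: pos5(id54) recv 98: fwd; pos6(id69) recv 95: fwd; pos1(id17) recv 69: fwd
After round 3: 3 messages still in flight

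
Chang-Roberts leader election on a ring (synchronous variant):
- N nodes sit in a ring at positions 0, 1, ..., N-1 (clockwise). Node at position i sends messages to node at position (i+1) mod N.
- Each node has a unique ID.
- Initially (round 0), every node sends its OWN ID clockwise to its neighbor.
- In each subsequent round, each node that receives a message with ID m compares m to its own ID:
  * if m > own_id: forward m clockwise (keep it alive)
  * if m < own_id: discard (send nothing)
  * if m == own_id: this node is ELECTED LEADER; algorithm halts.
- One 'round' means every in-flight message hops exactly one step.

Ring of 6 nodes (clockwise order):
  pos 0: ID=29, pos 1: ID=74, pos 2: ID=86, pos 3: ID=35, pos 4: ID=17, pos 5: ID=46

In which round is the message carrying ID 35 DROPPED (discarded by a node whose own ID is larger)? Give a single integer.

Answer: 2

Derivation:
Round 1: pos1(id74) recv 29: drop; pos2(id86) recv 74: drop; pos3(id35) recv 86: fwd; pos4(id17) recv 35: fwd; pos5(id46) recv 17: drop; pos0(id29) recv 46: fwd
Round 2: pos4(id17) recv 86: fwd; pos5(id46) recv 35: drop; pos1(id74) recv 46: drop
Round 3: pos5(id46) recv 86: fwd
Round 4: pos0(id29) recv 86: fwd
Round 5: pos1(id74) recv 86: fwd
Round 6: pos2(id86) recv 86: ELECTED
Message ID 35 originates at pos 3; dropped at pos 5 in round 2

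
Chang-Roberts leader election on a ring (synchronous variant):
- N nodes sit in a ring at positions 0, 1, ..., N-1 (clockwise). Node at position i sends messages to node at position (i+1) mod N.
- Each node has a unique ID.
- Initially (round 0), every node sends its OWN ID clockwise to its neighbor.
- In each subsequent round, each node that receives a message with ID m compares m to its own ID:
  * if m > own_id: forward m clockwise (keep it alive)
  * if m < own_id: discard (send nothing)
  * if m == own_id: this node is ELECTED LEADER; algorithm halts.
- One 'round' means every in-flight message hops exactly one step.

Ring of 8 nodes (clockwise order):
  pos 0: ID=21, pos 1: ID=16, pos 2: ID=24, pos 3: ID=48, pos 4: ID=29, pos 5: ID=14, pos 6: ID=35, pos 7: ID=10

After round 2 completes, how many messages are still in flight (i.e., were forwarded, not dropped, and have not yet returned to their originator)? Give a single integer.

Round 1: pos1(id16) recv 21: fwd; pos2(id24) recv 16: drop; pos3(id48) recv 24: drop; pos4(id29) recv 48: fwd; pos5(id14) recv 29: fwd; pos6(id35) recv 14: drop; pos7(id10) recv 35: fwd; pos0(id21) recv 10: drop
Round 2: pos2(id24) recv 21: drop; pos5(id14) recv 48: fwd; pos6(id35) recv 29: drop; pos0(id21) recv 35: fwd
After round 2: 2 messages still in flight

Answer: 2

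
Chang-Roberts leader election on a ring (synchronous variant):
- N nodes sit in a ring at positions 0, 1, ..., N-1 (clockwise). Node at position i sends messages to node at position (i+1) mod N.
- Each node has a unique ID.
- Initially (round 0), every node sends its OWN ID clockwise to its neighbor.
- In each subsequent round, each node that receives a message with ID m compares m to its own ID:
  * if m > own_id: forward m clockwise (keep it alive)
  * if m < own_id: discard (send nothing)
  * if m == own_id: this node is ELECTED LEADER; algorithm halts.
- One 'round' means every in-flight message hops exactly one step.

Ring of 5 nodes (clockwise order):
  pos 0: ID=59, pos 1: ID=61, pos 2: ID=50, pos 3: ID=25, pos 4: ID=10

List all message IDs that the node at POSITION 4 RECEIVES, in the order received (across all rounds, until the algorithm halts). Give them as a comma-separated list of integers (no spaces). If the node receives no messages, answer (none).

Answer: 25,50,61

Derivation:
Round 1: pos1(id61) recv 59: drop; pos2(id50) recv 61: fwd; pos3(id25) recv 50: fwd; pos4(id10) recv 25: fwd; pos0(id59) recv 10: drop
Round 2: pos3(id25) recv 61: fwd; pos4(id10) recv 50: fwd; pos0(id59) recv 25: drop
Round 3: pos4(id10) recv 61: fwd; pos0(id59) recv 50: drop
Round 4: pos0(id59) recv 61: fwd
Round 5: pos1(id61) recv 61: ELECTED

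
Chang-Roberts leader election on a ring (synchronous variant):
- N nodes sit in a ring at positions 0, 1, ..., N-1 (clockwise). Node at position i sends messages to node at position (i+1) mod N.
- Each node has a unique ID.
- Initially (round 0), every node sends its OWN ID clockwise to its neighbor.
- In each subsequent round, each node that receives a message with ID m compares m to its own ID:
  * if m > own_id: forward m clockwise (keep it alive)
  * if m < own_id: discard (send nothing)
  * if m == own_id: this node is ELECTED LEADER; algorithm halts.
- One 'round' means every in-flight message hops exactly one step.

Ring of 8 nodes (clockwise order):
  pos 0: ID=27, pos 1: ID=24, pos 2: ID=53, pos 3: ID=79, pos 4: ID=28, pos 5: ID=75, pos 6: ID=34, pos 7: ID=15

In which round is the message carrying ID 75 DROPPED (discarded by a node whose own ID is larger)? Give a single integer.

Round 1: pos1(id24) recv 27: fwd; pos2(id53) recv 24: drop; pos3(id79) recv 53: drop; pos4(id28) recv 79: fwd; pos5(id75) recv 28: drop; pos6(id34) recv 75: fwd; pos7(id15) recv 34: fwd; pos0(id27) recv 15: drop
Round 2: pos2(id53) recv 27: drop; pos5(id75) recv 79: fwd; pos7(id15) recv 75: fwd; pos0(id27) recv 34: fwd
Round 3: pos6(id34) recv 79: fwd; pos0(id27) recv 75: fwd; pos1(id24) recv 34: fwd
Round 4: pos7(id15) recv 79: fwd; pos1(id24) recv 75: fwd; pos2(id53) recv 34: drop
Round 5: pos0(id27) recv 79: fwd; pos2(id53) recv 75: fwd
Round 6: pos1(id24) recv 79: fwd; pos3(id79) recv 75: drop
Round 7: pos2(id53) recv 79: fwd
Round 8: pos3(id79) recv 79: ELECTED
Message ID 75 originates at pos 5; dropped at pos 3 in round 6

Answer: 6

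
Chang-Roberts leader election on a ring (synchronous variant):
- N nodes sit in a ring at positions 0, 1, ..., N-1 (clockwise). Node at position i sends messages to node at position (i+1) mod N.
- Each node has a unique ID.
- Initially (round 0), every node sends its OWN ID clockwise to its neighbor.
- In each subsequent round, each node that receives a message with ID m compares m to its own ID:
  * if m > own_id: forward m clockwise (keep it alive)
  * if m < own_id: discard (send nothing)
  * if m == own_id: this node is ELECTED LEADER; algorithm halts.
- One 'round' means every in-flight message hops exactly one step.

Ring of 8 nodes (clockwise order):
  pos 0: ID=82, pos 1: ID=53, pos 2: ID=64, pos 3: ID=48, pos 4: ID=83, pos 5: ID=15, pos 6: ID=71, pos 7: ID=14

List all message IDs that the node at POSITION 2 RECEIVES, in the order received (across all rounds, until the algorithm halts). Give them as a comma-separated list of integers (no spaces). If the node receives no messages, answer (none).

Round 1: pos1(id53) recv 82: fwd; pos2(id64) recv 53: drop; pos3(id48) recv 64: fwd; pos4(id83) recv 48: drop; pos5(id15) recv 83: fwd; pos6(id71) recv 15: drop; pos7(id14) recv 71: fwd; pos0(id82) recv 14: drop
Round 2: pos2(id64) recv 82: fwd; pos4(id83) recv 64: drop; pos6(id71) recv 83: fwd; pos0(id82) recv 71: drop
Round 3: pos3(id48) recv 82: fwd; pos7(id14) recv 83: fwd
Round 4: pos4(id83) recv 82: drop; pos0(id82) recv 83: fwd
Round 5: pos1(id53) recv 83: fwd
Round 6: pos2(id64) recv 83: fwd
Round 7: pos3(id48) recv 83: fwd
Round 8: pos4(id83) recv 83: ELECTED

Answer: 53,82,83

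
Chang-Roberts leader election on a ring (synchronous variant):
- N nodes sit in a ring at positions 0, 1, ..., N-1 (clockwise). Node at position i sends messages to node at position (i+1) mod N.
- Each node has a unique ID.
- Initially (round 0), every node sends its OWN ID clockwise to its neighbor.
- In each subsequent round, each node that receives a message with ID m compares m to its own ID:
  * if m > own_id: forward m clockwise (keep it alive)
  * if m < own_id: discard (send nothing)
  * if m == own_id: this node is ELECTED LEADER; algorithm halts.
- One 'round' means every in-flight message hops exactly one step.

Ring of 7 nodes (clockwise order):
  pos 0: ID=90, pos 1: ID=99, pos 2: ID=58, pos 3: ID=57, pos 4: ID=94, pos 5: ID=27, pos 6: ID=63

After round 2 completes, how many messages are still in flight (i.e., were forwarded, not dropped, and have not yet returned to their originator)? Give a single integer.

Round 1: pos1(id99) recv 90: drop; pos2(id58) recv 99: fwd; pos3(id57) recv 58: fwd; pos4(id94) recv 57: drop; pos5(id27) recv 94: fwd; pos6(id63) recv 27: drop; pos0(id90) recv 63: drop
Round 2: pos3(id57) recv 99: fwd; pos4(id94) recv 58: drop; pos6(id63) recv 94: fwd
After round 2: 2 messages still in flight

Answer: 2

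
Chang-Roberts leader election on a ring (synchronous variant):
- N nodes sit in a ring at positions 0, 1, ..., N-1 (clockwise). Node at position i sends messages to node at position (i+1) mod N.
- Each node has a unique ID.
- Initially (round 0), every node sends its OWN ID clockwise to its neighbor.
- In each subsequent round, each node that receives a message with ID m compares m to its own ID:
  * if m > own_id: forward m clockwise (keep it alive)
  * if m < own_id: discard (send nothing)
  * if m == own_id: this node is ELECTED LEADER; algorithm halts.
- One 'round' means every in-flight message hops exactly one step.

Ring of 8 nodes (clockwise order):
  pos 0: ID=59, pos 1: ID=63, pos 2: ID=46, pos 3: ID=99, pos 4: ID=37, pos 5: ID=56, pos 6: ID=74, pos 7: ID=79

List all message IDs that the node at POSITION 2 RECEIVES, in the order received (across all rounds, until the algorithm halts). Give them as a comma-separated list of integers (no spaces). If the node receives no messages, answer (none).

Round 1: pos1(id63) recv 59: drop; pos2(id46) recv 63: fwd; pos3(id99) recv 46: drop; pos4(id37) recv 99: fwd; pos5(id56) recv 37: drop; pos6(id74) recv 56: drop; pos7(id79) recv 74: drop; pos0(id59) recv 79: fwd
Round 2: pos3(id99) recv 63: drop; pos5(id56) recv 99: fwd; pos1(id63) recv 79: fwd
Round 3: pos6(id74) recv 99: fwd; pos2(id46) recv 79: fwd
Round 4: pos7(id79) recv 99: fwd; pos3(id99) recv 79: drop
Round 5: pos0(id59) recv 99: fwd
Round 6: pos1(id63) recv 99: fwd
Round 7: pos2(id46) recv 99: fwd
Round 8: pos3(id99) recv 99: ELECTED

Answer: 63,79,99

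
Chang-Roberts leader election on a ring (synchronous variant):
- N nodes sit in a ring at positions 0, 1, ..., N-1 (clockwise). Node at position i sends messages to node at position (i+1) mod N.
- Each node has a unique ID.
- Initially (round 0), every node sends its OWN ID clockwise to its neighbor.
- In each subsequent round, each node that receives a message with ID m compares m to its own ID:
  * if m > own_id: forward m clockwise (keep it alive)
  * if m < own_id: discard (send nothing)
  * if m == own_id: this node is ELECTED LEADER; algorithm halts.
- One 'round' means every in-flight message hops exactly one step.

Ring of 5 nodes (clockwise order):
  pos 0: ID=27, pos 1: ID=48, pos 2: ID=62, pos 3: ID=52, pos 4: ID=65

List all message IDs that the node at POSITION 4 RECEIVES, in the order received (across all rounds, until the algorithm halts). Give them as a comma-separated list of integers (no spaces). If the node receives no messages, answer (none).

Answer: 52,62,65

Derivation:
Round 1: pos1(id48) recv 27: drop; pos2(id62) recv 48: drop; pos3(id52) recv 62: fwd; pos4(id65) recv 52: drop; pos0(id27) recv 65: fwd
Round 2: pos4(id65) recv 62: drop; pos1(id48) recv 65: fwd
Round 3: pos2(id62) recv 65: fwd
Round 4: pos3(id52) recv 65: fwd
Round 5: pos4(id65) recv 65: ELECTED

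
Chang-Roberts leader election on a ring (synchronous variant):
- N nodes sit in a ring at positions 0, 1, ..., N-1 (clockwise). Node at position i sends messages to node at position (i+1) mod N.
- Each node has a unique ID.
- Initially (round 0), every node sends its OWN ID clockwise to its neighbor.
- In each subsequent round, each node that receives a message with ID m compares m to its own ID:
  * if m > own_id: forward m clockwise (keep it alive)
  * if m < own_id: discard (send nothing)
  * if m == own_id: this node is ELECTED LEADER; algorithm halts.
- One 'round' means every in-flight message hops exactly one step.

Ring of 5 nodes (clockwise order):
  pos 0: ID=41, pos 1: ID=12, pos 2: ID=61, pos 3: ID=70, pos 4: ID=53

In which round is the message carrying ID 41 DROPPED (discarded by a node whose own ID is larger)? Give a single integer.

Round 1: pos1(id12) recv 41: fwd; pos2(id61) recv 12: drop; pos3(id70) recv 61: drop; pos4(id53) recv 70: fwd; pos0(id41) recv 53: fwd
Round 2: pos2(id61) recv 41: drop; pos0(id41) recv 70: fwd; pos1(id12) recv 53: fwd
Round 3: pos1(id12) recv 70: fwd; pos2(id61) recv 53: drop
Round 4: pos2(id61) recv 70: fwd
Round 5: pos3(id70) recv 70: ELECTED
Message ID 41 originates at pos 0; dropped at pos 2 in round 2

Answer: 2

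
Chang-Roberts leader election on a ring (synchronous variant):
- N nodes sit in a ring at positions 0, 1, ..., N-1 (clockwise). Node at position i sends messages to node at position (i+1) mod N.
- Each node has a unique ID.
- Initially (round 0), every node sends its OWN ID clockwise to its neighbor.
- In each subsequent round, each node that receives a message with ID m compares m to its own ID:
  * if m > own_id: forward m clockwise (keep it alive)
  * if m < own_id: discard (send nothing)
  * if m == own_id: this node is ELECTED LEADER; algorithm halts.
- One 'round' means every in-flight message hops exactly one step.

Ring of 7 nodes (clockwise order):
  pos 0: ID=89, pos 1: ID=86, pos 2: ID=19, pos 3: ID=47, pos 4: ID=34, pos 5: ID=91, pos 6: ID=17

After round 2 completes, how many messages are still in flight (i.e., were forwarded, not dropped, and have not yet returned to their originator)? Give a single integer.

Answer: 3

Derivation:
Round 1: pos1(id86) recv 89: fwd; pos2(id19) recv 86: fwd; pos3(id47) recv 19: drop; pos4(id34) recv 47: fwd; pos5(id91) recv 34: drop; pos6(id17) recv 91: fwd; pos0(id89) recv 17: drop
Round 2: pos2(id19) recv 89: fwd; pos3(id47) recv 86: fwd; pos5(id91) recv 47: drop; pos0(id89) recv 91: fwd
After round 2: 3 messages still in flight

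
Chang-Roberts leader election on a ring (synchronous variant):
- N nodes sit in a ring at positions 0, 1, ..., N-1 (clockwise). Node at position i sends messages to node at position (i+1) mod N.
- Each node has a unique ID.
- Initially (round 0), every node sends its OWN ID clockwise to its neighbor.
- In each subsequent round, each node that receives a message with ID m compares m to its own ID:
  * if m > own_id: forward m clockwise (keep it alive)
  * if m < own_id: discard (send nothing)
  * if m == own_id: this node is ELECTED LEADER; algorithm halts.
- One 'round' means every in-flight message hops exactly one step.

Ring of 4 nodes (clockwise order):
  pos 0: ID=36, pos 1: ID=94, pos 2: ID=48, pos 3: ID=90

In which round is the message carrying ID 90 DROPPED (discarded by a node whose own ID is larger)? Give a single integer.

Answer: 2

Derivation:
Round 1: pos1(id94) recv 36: drop; pos2(id48) recv 94: fwd; pos3(id90) recv 48: drop; pos0(id36) recv 90: fwd
Round 2: pos3(id90) recv 94: fwd; pos1(id94) recv 90: drop
Round 3: pos0(id36) recv 94: fwd
Round 4: pos1(id94) recv 94: ELECTED
Message ID 90 originates at pos 3; dropped at pos 1 in round 2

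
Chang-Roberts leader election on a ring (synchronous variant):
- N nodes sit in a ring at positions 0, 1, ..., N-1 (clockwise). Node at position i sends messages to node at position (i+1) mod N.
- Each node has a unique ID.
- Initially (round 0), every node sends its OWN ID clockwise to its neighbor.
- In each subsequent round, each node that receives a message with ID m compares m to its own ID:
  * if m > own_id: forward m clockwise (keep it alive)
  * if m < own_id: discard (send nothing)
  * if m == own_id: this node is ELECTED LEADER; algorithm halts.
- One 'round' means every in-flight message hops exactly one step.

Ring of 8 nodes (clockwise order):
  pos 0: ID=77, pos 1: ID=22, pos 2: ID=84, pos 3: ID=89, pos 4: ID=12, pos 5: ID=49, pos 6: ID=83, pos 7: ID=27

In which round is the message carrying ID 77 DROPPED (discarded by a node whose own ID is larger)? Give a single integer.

Answer: 2

Derivation:
Round 1: pos1(id22) recv 77: fwd; pos2(id84) recv 22: drop; pos3(id89) recv 84: drop; pos4(id12) recv 89: fwd; pos5(id49) recv 12: drop; pos6(id83) recv 49: drop; pos7(id27) recv 83: fwd; pos0(id77) recv 27: drop
Round 2: pos2(id84) recv 77: drop; pos5(id49) recv 89: fwd; pos0(id77) recv 83: fwd
Round 3: pos6(id83) recv 89: fwd; pos1(id22) recv 83: fwd
Round 4: pos7(id27) recv 89: fwd; pos2(id84) recv 83: drop
Round 5: pos0(id77) recv 89: fwd
Round 6: pos1(id22) recv 89: fwd
Round 7: pos2(id84) recv 89: fwd
Round 8: pos3(id89) recv 89: ELECTED
Message ID 77 originates at pos 0; dropped at pos 2 in round 2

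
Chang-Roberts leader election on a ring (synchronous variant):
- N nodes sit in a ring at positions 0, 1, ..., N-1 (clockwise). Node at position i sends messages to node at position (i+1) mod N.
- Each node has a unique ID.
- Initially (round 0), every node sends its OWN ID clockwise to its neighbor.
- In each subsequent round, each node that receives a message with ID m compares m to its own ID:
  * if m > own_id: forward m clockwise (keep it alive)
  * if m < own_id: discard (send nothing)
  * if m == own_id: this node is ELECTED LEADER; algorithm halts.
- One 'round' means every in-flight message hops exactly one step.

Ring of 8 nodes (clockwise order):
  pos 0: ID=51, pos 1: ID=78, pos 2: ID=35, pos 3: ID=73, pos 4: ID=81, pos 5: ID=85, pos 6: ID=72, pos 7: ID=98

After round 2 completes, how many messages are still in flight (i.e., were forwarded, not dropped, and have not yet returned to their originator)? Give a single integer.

Answer: 2

Derivation:
Round 1: pos1(id78) recv 51: drop; pos2(id35) recv 78: fwd; pos3(id73) recv 35: drop; pos4(id81) recv 73: drop; pos5(id85) recv 81: drop; pos6(id72) recv 85: fwd; pos7(id98) recv 72: drop; pos0(id51) recv 98: fwd
Round 2: pos3(id73) recv 78: fwd; pos7(id98) recv 85: drop; pos1(id78) recv 98: fwd
After round 2: 2 messages still in flight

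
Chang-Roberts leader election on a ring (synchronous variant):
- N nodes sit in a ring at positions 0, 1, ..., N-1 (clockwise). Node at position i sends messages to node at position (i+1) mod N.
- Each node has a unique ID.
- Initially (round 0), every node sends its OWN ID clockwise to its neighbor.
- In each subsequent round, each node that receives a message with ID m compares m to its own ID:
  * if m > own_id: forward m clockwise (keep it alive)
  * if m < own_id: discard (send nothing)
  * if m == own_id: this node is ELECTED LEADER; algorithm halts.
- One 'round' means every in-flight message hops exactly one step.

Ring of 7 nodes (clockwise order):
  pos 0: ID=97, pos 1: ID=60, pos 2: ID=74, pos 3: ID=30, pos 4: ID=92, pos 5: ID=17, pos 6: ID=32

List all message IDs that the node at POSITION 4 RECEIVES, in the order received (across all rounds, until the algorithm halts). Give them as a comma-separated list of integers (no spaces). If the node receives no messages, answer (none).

Round 1: pos1(id60) recv 97: fwd; pos2(id74) recv 60: drop; pos3(id30) recv 74: fwd; pos4(id92) recv 30: drop; pos5(id17) recv 92: fwd; pos6(id32) recv 17: drop; pos0(id97) recv 32: drop
Round 2: pos2(id74) recv 97: fwd; pos4(id92) recv 74: drop; pos6(id32) recv 92: fwd
Round 3: pos3(id30) recv 97: fwd; pos0(id97) recv 92: drop
Round 4: pos4(id92) recv 97: fwd
Round 5: pos5(id17) recv 97: fwd
Round 6: pos6(id32) recv 97: fwd
Round 7: pos0(id97) recv 97: ELECTED

Answer: 30,74,97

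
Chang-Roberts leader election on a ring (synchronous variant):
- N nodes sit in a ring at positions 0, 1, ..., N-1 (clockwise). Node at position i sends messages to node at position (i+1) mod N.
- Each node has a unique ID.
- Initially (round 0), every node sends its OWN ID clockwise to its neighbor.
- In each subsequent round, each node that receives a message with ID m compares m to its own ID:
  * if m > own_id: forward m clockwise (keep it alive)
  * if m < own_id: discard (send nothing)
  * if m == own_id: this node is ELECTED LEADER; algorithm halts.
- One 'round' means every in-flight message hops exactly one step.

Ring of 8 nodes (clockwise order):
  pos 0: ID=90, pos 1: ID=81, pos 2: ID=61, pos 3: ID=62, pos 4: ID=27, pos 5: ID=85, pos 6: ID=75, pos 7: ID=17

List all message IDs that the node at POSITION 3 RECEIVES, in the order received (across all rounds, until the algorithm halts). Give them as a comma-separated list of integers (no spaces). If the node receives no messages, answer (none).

Round 1: pos1(id81) recv 90: fwd; pos2(id61) recv 81: fwd; pos3(id62) recv 61: drop; pos4(id27) recv 62: fwd; pos5(id85) recv 27: drop; pos6(id75) recv 85: fwd; pos7(id17) recv 75: fwd; pos0(id90) recv 17: drop
Round 2: pos2(id61) recv 90: fwd; pos3(id62) recv 81: fwd; pos5(id85) recv 62: drop; pos7(id17) recv 85: fwd; pos0(id90) recv 75: drop
Round 3: pos3(id62) recv 90: fwd; pos4(id27) recv 81: fwd; pos0(id90) recv 85: drop
Round 4: pos4(id27) recv 90: fwd; pos5(id85) recv 81: drop
Round 5: pos5(id85) recv 90: fwd
Round 6: pos6(id75) recv 90: fwd
Round 7: pos7(id17) recv 90: fwd
Round 8: pos0(id90) recv 90: ELECTED

Answer: 61,81,90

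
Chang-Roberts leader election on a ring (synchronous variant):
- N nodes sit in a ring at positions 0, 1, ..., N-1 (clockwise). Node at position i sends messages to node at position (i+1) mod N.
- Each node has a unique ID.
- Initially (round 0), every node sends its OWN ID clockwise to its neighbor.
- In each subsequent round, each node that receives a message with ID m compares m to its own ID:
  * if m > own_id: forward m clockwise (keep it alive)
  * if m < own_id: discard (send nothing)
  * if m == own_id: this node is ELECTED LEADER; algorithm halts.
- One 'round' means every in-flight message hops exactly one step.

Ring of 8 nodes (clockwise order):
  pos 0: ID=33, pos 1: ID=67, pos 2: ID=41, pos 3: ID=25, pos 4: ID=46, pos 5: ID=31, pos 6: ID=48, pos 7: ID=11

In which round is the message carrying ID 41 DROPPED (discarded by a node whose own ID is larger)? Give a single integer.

Answer: 2

Derivation:
Round 1: pos1(id67) recv 33: drop; pos2(id41) recv 67: fwd; pos3(id25) recv 41: fwd; pos4(id46) recv 25: drop; pos5(id31) recv 46: fwd; pos6(id48) recv 31: drop; pos7(id11) recv 48: fwd; pos0(id33) recv 11: drop
Round 2: pos3(id25) recv 67: fwd; pos4(id46) recv 41: drop; pos6(id48) recv 46: drop; pos0(id33) recv 48: fwd
Round 3: pos4(id46) recv 67: fwd; pos1(id67) recv 48: drop
Round 4: pos5(id31) recv 67: fwd
Round 5: pos6(id48) recv 67: fwd
Round 6: pos7(id11) recv 67: fwd
Round 7: pos0(id33) recv 67: fwd
Round 8: pos1(id67) recv 67: ELECTED
Message ID 41 originates at pos 2; dropped at pos 4 in round 2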